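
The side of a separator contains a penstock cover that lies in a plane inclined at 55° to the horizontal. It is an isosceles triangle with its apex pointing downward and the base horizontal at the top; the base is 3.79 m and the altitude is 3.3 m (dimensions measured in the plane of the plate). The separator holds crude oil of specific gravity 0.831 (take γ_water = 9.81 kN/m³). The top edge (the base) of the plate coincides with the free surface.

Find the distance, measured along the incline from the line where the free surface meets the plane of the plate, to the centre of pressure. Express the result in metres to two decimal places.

γ = 0.831 × 9.81 = 8.15211 kN/m³.
Let θ = 55° be the plate's angle to the horizontal; measure y along the incline from where the plane meets the free surface. Vertical depth h = y·sinθ with sinθ = 0.819152.
With the apex down, the centroid sits h/3 = 3.3/3 = 1.1 m below the base (the top edge), so y_c = 1.1 m and h_c = 1.1 × 0.819152 = 0.901067 m.
A = ½ × 3.79 × 3.3 = 6.2535 m².
Resultant F = γ·h_c·A = 8.15211 × 0.901067 × 6.2535 = 45.9357 kN.
I_c = b·h³/36 = 3.79 × 3.3³/36 = 3.78337 m⁴.
Centre of pressure: y_p = y_c + I_c/(y_c·A) = 1.1 + 3.78337/(1.1 × 6.2535) = 1.1 + 0.55 = 1.65 m along the plane.

y_p = 1.65 m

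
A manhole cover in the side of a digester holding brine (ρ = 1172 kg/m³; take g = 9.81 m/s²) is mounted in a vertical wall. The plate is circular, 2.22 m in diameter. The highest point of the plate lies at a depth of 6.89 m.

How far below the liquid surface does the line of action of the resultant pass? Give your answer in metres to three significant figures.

γ = ρg = 1172 × 9.81 / 1000 = 11.49732 kN/m³.
The centroid is at the centre, 1.11 m below the top of the plate, so the centroid depth is h_c = 6.89 + 1.11 = 8 m.
A = π(1.11)² = 3.87076 m².
Resultant F = γ·h_c·A = 11.49732 × 8 × 3.87076 = 356.027 kN.
I_c = πr⁴/4 = π × 1.11⁴/4 = 1.19229 m⁴.
Centre of pressure: y_p = y_c + I_c/(y_c·A) = 8 + 1.19229/(8 × 3.87076) = 8 + 0.0385031 = 8.0385 m along the plane.

h_p = 8.04 m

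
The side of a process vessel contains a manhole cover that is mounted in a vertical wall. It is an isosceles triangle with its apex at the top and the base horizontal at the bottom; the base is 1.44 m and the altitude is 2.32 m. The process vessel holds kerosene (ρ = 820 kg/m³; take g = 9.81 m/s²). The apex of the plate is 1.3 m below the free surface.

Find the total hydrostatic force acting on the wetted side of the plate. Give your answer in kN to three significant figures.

γ = ρg = 820 × 9.81 / 1000 = 8.0442 kN/m³.
With the apex up, the centroid sits 2h/3 = 2 × 2.32/3 = 1.54667 m below the apex, so the centroid depth is h_c = 1.3 + 1.54667 = 2.84667 m.
A = ½ × 1.44 × 2.32 = 1.6704 m².
Resultant F = γ·h_c·A = 8.0442 × 2.84667 × 1.6704 = 38.2508 kN.

F ≈ 38.3 kN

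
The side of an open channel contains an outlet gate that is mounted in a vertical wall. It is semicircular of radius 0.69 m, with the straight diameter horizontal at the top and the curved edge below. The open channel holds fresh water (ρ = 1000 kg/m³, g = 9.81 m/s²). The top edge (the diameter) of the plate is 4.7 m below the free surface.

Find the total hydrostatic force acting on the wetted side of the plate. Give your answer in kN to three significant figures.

F ≈ 36.6 kN

γ = ρg = 1000 × 9.81 = 9810 N/m³ = 9.81 kN/m³.
The centroid of a semicircle lies 4r/(3π) = 0.292845 m from the diameter, here below the top edge, so the centroid depth is h_c = 4.7 + 0.292845 = 4.99284 m.
A = πr²/2 = π × 0.69²/2 = 0.747856 m².
Resultant F = γ·h_c·A = 9.81 × 4.99284 × 0.747856 = 36.6298 kN.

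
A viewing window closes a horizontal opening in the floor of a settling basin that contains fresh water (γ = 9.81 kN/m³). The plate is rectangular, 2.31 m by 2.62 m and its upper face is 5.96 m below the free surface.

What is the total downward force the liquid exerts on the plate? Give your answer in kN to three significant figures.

γ = 9.81 kN/m³.
The plate is horizontal, so pressure is uniform at p = γ·h = 9.81 × 5.96 = 58.4676 kN/m².
A = 2.31 × 2.62 = 6.0522 m².
F = p·A = 58.4676 × 6.0522 = 353.858 kN.

F ≈ 354 kN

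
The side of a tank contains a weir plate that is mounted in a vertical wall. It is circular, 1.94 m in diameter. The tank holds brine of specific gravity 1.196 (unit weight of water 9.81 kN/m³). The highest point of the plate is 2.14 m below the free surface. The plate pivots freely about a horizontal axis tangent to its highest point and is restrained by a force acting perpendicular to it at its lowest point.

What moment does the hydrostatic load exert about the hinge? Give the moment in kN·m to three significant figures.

M ≈ 113 kN·m

γ = 1.196 × 9.81 = 11.73276 kN/m³.
The centroid is at the centre, 0.97 m below the top of the plate, so the centroid depth is h_c = 2.14 + 0.97 = 3.11 m.
A = π(0.97)² = 2.95592 m².
Resultant F = γ·h_c·A = 11.73276 × 3.11 × 2.95592 = 107.858 kN.
I_c = πr⁴/4 = π × 0.97⁴/4 = 0.695307 m⁴.
Centre of pressure: y_p = y_c + I_c/(y_c·A) = 3.11 + 0.695307/(3.11 × 2.95592) = 3.11 + 0.0756351 = 3.18564 m along the plane.
The resultant acts 0.97 + 0.0756351 = 1.04564 m (along the plate) below the hinge at the top edge, so the moment about the hinge is M = F × 1.04564 = 107.858 × 1.04564 = 112.781 kN·m.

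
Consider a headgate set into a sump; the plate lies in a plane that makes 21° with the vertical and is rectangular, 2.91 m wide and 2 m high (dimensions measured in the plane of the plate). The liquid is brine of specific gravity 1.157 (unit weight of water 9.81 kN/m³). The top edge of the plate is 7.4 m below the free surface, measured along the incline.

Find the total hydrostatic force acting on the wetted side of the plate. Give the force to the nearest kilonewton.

F ≈ 518 kN

γ = 1.157 × 9.81 = 11.35017 kN/m³.
The plate makes 21° with the vertical, i.e. θ = 90° − 21° = 69° to the horizontal. Measuring y along the incline from the free-surface line, vertical depth h = y·sinθ with sinθ = 0.933580.
The centroid lies 2/2 = 1 m below the top edge, so y_c = 7.4 + 1 = 8.4 m and h_c = 8.4 × 0.933580 = 7.84207 m.
A = 2.91 × 2 = 5.82 m².
Resultant F = γ·h_c·A = 11.35017 × 7.84207 × 5.82 = 518.031 kN.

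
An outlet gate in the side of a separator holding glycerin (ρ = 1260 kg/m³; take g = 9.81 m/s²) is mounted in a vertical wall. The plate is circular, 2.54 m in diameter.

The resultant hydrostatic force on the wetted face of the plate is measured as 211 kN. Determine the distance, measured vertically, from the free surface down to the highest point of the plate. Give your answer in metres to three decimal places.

γ = ρg = 1260 × 9.81 / 1000 = 12.3606 kN/m³.
A = π(1.27)² = 5.06707 m².
From F = γ·h_c·A, the centroid depth is h_c = 211/(12.3606 × 5.06707) = 3.36888 m.
The centroid is at the centre, 1.27 m below the top of the plate, so the highest point sits at h_top = 3.36888 − 1.27 = 2.09888 m below the surface.

d_top ≈ 2.099 m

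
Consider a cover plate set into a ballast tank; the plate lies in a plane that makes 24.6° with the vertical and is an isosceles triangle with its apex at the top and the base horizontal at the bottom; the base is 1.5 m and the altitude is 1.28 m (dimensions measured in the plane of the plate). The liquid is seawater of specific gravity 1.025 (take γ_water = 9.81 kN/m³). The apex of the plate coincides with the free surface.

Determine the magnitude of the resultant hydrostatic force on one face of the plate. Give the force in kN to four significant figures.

γ = 1.025 × 9.81 = 10.05525 kN/m³.
The plate makes 24.6° with the vertical, i.e. θ = 90° − 24.6° = 65.4° to the horizontal. Measuring y along the incline from the free-surface line, vertical depth h = y·sinθ with sinθ = 0.909236.
With the apex up, the centroid sits 2h/3 = 2 × 1.28/3 = 0.853333 m below the apex, so y_c = 0.853333 m and h_c = 0.853333 × 0.909236 = 0.775881 m.
A = ½ × 1.5 × 1.28 = 0.96 m².
Resultant F = γ·h_c·A = 10.05525 × 0.775881 × 0.96 = 7.48961 kN.

F ≈ 7.490 kN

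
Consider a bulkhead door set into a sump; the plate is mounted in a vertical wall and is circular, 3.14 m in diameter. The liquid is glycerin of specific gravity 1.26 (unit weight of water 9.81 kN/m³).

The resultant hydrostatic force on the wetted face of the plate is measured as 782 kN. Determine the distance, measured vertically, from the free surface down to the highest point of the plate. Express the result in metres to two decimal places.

d_top ≈ 6.60 m

γ = 1.26 × 9.81 = 12.3606 kN/m³.
A = π(1.57)² = 7.74371 m².
From F = γ·h_c·A, the centroid depth is h_c = 782/(12.3606 × 7.74371) = 8.16993 m.
The centroid is at the centre, 1.57 m below the top of the plate, so the highest point sits at h_top = 8.16993 − 1.57 = 6.59993 m below the surface.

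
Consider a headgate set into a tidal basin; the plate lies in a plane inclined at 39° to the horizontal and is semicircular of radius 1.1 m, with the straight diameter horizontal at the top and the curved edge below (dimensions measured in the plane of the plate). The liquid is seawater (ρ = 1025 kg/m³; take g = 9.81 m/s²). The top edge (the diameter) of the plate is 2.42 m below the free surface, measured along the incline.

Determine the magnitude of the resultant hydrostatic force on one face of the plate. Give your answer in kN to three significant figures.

γ = ρg = 1025 × 9.81 / 1000 = 10.05525 kN/m³.
Let θ = 39° be the plate's angle to the horizontal; measure y along the incline from where the plane meets the free surface. Vertical depth h = y·sinθ with sinθ = 0.629320.
The centroid of a semicircle lies 4r/(3π) = 0.466854 m from the diameter, here below the top edge, so y_c = 2.42 + 0.466854 = 2.88685 m and h_c = 2.88685 × 0.629320 = 1.81675 m.
A = πr²/2 = π × 1.1²/2 = 1.90066 m².
Resultant F = γ·h_c·A = 10.05525 × 1.81675 × 1.90066 = 34.721 kN.

F ≈ 34.7 kN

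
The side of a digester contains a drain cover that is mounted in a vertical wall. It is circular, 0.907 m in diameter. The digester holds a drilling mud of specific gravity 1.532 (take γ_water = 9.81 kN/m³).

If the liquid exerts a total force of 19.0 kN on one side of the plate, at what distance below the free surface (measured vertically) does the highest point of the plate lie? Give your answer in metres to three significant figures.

d_top ≈ 1.50 m

γ = 1.532 × 9.81 = 15.02892 kN/m³.
A = π(0.4535)² = 0.646107 m².
From F = γ·h_c·A, the centroid depth is h_c = 19.0/(15.02892 × 0.646107) = 1.95669 m.
The centroid is at the centre, 0.4535 m below the top of the plate, so the highest point sits at h_top = 1.95669 − 0.4535 = 1.50319 m below the surface.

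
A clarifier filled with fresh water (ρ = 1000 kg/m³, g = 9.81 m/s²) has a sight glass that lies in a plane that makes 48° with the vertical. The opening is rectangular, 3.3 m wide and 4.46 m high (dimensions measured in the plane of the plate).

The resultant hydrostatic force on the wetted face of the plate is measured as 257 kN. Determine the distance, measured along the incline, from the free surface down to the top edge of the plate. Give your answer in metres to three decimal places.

y_top ≈ 0.430 m

γ = ρg = 1000 × 9.81 = 9810 N/m³ = 9.81 kN/m³.
A = 3.3 × 4.46 = 14.718 m².
From F = γ·h_c·A, the centroid depth is h_c = 257/(9.81 × 14.718) = 1.77998 m.
The plate makes 48° with the vertical, i.e. θ = 90° − 48° = 42° to the horizontal. Measuring y along the incline from the free-surface line, vertical depth h = y·sinθ with sinθ = 0.669131.
Along the incline, y_c = h_c/sinθ = 1.77998/0.669131 = 2.66014 m.
The centroid lies 4.46/2 = 2.23 m below the top edge, so the top edge sits at y_top = 2.66014 − 2.23 = 0.43014 m along the incline.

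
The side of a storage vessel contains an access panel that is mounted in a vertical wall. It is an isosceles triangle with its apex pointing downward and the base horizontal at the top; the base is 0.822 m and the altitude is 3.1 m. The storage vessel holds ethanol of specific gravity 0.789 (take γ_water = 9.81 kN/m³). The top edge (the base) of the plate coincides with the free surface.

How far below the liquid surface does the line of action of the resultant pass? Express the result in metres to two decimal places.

h_p = 1.55 m

γ = 0.789 × 9.81 = 7.74009 kN/m³.
With the apex down, the centroid sits h/3 = 3.1/3 = 1.03333 m below the base (the top edge), so the centroid depth is h_c = 1.03333 m.
A = ½ × 0.822 × 3.1 = 1.2741 m².
Resultant F = γ·h_c·A = 7.74009 × 1.03333 × 1.2741 = 10.1903 kN.
I_c = b·h³/36 = 0.822 × 3.1³/36 = 0.680228 m⁴.
Centre of pressure: y_p = y_c + I_c/(y_c·A) = 1.03333 + 0.680228/(1.03333 × 1.2741) = 1.03333 + 0.516668 = 1.55 m along the plane.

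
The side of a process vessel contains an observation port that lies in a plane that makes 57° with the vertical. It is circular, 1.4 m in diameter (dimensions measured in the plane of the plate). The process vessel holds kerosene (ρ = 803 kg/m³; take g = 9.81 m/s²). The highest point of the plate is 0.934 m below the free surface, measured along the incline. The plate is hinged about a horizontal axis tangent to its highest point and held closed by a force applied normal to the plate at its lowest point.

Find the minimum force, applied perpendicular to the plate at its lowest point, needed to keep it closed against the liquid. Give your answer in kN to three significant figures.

γ = ρg = 803 × 9.81 / 1000 = 7.87743 kN/m³.
The plate makes 57° with the vertical, i.e. θ = 90° − 57° = 33° to the horizontal. Measuring y along the incline from the free-surface line, vertical depth h = y·sinθ with sinθ = 0.544639.
The centroid is at the centre, 0.7 m below the top of the plate, so y_c = 0.934 + 0.7 = 1.634 m and h_c = 1.634 × 0.544639 = 0.88994 m.
A = π(0.7)² = 1.53938 m².
Resultant F = γ·h_c·A = 7.87743 × 0.88994 × 1.53938 = 10.7917 kN.
I_c = πr⁴/4 = π × 0.7⁴/4 = 0.188574 m⁴.
Centre of pressure: y_p = y_c + I_c/(y_c·A) = 1.634 + 0.188574/(1.634 × 1.53938) = 1.634 + 0.0749694 = 1.70897 m along the plane.
The resultant acts 0.7 + 0.0749694 = 0.774969 m (along the plate) below the hinge at the top edge, so the moment about the hinge is M = F × 0.774969 = 10.7917 × 0.774969 = 8.36323 kN·m.
A normal force at the bottom, 1.4 m from the hinge, must supply this moment: P = 8.36323/1.4 = 5.97374 kN.

P ≈ 5.97 kN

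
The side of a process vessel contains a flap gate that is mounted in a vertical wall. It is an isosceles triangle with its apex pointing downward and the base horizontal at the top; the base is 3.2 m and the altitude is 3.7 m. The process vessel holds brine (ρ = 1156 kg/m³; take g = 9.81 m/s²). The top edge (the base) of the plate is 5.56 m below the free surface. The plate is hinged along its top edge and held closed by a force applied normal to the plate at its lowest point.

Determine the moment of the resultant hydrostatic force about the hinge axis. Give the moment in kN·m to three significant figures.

γ = ρg = 1156 × 9.81 / 1000 = 11.34036 kN/m³.
With the apex down, the centroid sits h/3 = 3.7/3 = 1.23333 m below the base (the top edge), so the centroid depth is h_c = 5.56 + 1.23333 = 6.79333 m.
A = ½ × 3.2 × 3.7 = 5.92 m².
Resultant F = γ·h_c·A = 11.34036 × 6.79333 × 5.92 = 456.07 kN.
I_c = b·h³/36 = 3.2 × 3.7³/36 = 4.50249 m⁴.
Centre of pressure: y_p = y_c + I_c/(y_c·A) = 6.79333 + 4.50249/(6.79333 × 5.92) = 6.79333 + 0.111956 = 6.90529 m along the plane.
The resultant acts 1.23333 + 0.111956 = 1.34529 m (along the plate) below the hinge at the top edge, so the moment about the hinge is M = F × 1.34529 = 456.07 × 1.34529 = 613.546 kN·m.

M ≈ 614 kN·m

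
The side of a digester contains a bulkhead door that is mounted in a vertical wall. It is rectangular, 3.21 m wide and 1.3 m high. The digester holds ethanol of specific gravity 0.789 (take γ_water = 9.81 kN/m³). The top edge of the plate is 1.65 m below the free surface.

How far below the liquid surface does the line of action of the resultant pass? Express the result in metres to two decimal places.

h_p = 2.36 m

γ = 0.789 × 9.81 = 7.74009 kN/m³.
The centroid lies 1.3/2 = 0.65 m below the top edge, so the centroid depth is h_c = 1.65 + 0.65 = 2.3 m.
A = 3.21 × 1.3 = 4.173 m².
Resultant F = γ·h_c·A = 7.74009 × 2.3 × 4.173 = 74.2886 kN.
I_c = b·h³/12 = 3.21 × 1.3³/12 = 0.587697 m⁴.
Centre of pressure: y_p = y_c + I_c/(y_c·A) = 2.3 + 0.587697/(2.3 × 4.173) = 2.3 + 0.0612318 = 2.36123 m along the plane.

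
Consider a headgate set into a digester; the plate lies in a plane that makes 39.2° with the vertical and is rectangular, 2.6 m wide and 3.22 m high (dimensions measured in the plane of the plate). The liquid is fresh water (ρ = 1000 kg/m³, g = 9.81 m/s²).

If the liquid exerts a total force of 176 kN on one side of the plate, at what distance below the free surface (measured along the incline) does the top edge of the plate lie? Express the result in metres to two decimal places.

γ = ρg = 1000 × 9.81 = 9810 N/m³ = 9.81 kN/m³.
A = 2.6 × 3.22 = 8.372 m².
From F = γ·h_c·A, the centroid depth is h_c = 176/(9.81 × 8.372) = 2.14296 m.
The plate makes 39.2° with the vertical, i.e. θ = 90° − 39.2° = 50.8° to the horizontal. Measuring y along the incline from the free-surface line, vertical depth h = y·sinθ with sinθ = 0.774944.
Along the incline, y_c = h_c/sinθ = 2.14296/0.774944 = 2.76531 m.
The centroid lies 3.22/2 = 1.61 m below the top edge, so the top edge sits at y_top = 2.76531 − 1.61 = 1.15531 m along the incline.

y_top ≈ 1.16 m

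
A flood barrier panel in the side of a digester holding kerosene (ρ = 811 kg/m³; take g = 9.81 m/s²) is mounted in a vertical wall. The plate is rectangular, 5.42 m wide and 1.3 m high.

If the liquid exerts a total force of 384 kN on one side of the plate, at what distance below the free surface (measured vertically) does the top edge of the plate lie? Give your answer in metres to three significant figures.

γ = ρg = 811 × 9.81 / 1000 = 7.95591 kN/m³.
A = 5.42 × 1.3 = 7.046 m².
From F = γ·h_c·A, the centroid depth is h_c = 384/(7.95591 × 7.046) = 6.85013 m.
The centroid lies 1.3/2 = 0.65 m below the top edge, so the top edge sits at h_top = 6.85013 − 0.65 = 6.20013 m below the surface.

d_top ≈ 6.20 m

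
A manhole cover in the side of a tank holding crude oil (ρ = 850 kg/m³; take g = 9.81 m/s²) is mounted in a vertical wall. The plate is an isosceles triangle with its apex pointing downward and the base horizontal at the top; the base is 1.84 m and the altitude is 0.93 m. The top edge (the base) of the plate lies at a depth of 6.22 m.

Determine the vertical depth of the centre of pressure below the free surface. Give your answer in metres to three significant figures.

h_p = 6.54 m

γ = ρg = 850 × 9.81 / 1000 = 8.3385 kN/m³.
With the apex down, the centroid sits h/3 = 0.93/3 = 0.31 m below the base (the top edge), so the centroid depth is h_c = 6.22 + 0.31 = 6.53 m.
A = ½ × 1.84 × 0.93 = 0.8556 m².
Resultant F = γ·h_c·A = 8.3385 × 6.53 × 0.8556 = 46.5878 kN.
I_c = b·h³/36 = 1.84 × 0.93³/36 = 0.0411116 m⁴.
Centre of pressure: y_p = y_c + I_c/(y_c·A) = 6.53 + 0.0411116/(6.53 × 0.8556) = 6.53 + 0.00735835 = 6.53736 m along the plane.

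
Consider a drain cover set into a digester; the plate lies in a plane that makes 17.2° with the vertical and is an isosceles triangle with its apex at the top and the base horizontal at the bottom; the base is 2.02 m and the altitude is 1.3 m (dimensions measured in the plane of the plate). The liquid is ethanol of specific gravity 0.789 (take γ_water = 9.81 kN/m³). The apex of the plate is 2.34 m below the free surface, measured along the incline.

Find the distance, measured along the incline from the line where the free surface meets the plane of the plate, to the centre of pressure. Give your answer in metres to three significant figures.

γ = 0.789 × 9.81 = 7.74009 kN/m³.
The plate makes 17.2° with the vertical, i.e. θ = 90° − 17.2° = 72.8° to the horizontal. Measuring y along the incline from the free-surface line, vertical depth h = y·sinθ with sinθ = 0.955278.
With the apex up, the centroid sits 2h/3 = 2 × 1.3/3 = 0.866667 m below the apex, so y_c = 2.34 + 0.866667 = 3.20667 m and h_c = 3.20667 × 0.955278 = 3.06326 m.
A = ½ × 2.02 × 1.3 = 1.313 m².
Resultant F = γ·h_c·A = 7.74009 × 3.06326 × 1.313 = 31.1311 kN.
I_c = b·h³/36 = 2.02 × 1.3³/36 = 0.123276 m⁴.
Centre of pressure: y_p = y_c + I_c/(y_c·A) = 3.20667 + 0.123276/(3.20667 × 1.313) = 3.20667 + 0.0292792 = 3.23595 m along the plane.

y_p = 3.24 m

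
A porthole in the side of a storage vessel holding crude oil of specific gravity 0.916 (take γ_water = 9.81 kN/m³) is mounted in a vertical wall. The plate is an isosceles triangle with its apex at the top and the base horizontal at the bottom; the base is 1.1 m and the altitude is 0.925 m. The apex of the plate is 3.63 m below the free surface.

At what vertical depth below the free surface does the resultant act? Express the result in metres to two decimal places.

h_p = 4.26 m

γ = 0.916 × 9.81 = 8.98596 kN/m³.
With the apex up, the centroid sits 2h/3 = 2 × 0.925/3 = 0.616667 m below the apex, so the centroid depth is h_c = 3.63 + 0.616667 = 4.24667 m.
A = ½ × 1.1 × 0.925 = 0.50875 m².
Resultant F = γ·h_c·A = 8.98596 × 4.24667 × 0.50875 = 19.4141 kN.
I_c = b·h³/36 = 1.1 × 0.925³/36 = 0.0241833 m⁴.
Centre of pressure: y_p = y_c + I_c/(y_c·A) = 4.24667 + 0.0241833/(4.24667 × 0.50875) = 4.24667 + 0.0111934 = 4.25786 m along the plane.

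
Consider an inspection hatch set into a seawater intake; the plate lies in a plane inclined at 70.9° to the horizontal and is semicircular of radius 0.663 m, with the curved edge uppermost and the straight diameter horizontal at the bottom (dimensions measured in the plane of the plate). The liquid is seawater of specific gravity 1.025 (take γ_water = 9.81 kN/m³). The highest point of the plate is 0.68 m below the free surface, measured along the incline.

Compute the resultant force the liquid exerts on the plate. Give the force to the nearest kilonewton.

F ≈ 7 kN

γ = 1.025 × 9.81 = 10.05525 kN/m³.
Let θ = 70.9° be the plate's angle to the horizontal; measure y along the incline from where the plane meets the free surface. Vertical depth h = y·sinθ with sinθ = 0.944949.
The centroid lies 4r/(3π) = 0.281386 m above the diameter, so r − 4r/(3π) = 0.663 − 0.281386 = 0.381614 m below the topmost point, so y_c = 0.68 + 0.381614 = 1.06161 m and h_c = 1.06161 × 0.944949 = 1.00317 m.
A = πr²/2 = π × 0.663²/2 = 0.690473 m².
Resultant F = γ·h_c·A = 10.05525 × 1.00317 × 0.690473 = 6.96489 kN.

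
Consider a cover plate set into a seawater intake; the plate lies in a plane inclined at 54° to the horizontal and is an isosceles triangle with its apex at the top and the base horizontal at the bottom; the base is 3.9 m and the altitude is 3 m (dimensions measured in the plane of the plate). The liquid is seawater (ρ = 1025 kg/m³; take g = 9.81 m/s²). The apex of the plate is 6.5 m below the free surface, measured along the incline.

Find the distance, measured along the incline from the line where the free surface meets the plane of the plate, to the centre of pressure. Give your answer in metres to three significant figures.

y_p = 8.56 m

γ = ρg = 1025 × 9.81 / 1000 = 10.05525 kN/m³.
Let θ = 54° be the plate's angle to the horizontal; measure y along the incline from where the plane meets the free surface. Vertical depth h = y·sinθ with sinθ = 0.809017.
With the apex up, the centroid sits 2h/3 = 2 × 3/3 = 2 m below the apex, so y_c = 6.5 + 2 = 8.5 m and h_c = 8.5 × 0.809017 = 6.87664 m.
A = ½ × 3.9 × 3 = 5.85 m².
Resultant F = γ·h_c·A = 10.05525 × 6.87664 × 5.85 = 404.506 kN.
I_c = b·h³/36 = 3.9 × 3³/36 = 2.925 m⁴.
Centre of pressure: y_p = y_c + I_c/(y_c·A) = 8.5 + 2.925/(8.5 × 5.85) = 8.5 + 0.0588235 = 8.55882 m along the plane.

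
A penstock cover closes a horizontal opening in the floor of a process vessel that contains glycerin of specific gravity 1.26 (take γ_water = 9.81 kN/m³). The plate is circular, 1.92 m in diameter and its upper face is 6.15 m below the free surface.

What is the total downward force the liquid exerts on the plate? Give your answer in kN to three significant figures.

γ = 1.26 × 9.81 = 12.3606 kN/m³.
The plate is horizontal, so pressure is uniform at p = γ·h = 12.3606 × 6.15 = 76.0177 kN/m².
A = π(0.96)² = 2.89529 m².
F = p·A = 76.0177 × 2.89529 = 220.093 kN.

F ≈ 220 kN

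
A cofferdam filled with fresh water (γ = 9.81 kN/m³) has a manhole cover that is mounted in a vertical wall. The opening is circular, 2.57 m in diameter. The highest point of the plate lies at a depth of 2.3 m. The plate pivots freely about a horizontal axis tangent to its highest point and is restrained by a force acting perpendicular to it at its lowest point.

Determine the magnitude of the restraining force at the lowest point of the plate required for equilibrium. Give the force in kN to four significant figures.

P ≈ 99.39 kN

γ = 9.81 kN/m³.
The centroid is at the centre, 1.285 m below the top of the plate, so the centroid depth is h_c = 2.3 + 1.285 = 3.585 m.
A = π(1.285)² = 5.18748 m².
Resultant F = γ·h_c·A = 9.81 × 3.585 × 5.18748 = 182.438 kN.
I_c = πr⁴/4 = π × 1.285⁴/4 = 2.14142 m⁴.
Centre of pressure: y_p = y_c + I_c/(y_c·A) = 3.585 + 2.14142/(3.585 × 5.18748) = 3.585 + 0.115148 = 3.70015 m along the plane.
The resultant acts 1.285 + 0.115148 = 1.40015 m (along the plate) below the hinge at the top edge, so the moment about the hinge is M = F × 1.40015 = 182.438 × 1.40015 = 255.441 kN·m.
A normal force at the bottom, 2.57 m from the hinge, must supply this moment: P = 255.441/2.57 = 99.3934 kN.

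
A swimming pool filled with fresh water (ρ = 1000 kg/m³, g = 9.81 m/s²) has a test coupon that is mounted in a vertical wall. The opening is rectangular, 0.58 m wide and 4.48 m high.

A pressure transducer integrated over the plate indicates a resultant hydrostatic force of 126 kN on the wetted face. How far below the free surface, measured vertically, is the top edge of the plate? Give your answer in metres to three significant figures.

γ = ρg = 1000 × 9.81 = 9810 N/m³ = 9.81 kN/m³.
A = 0.58 × 4.48 = 2.5984 m².
From F = γ·h_c·A, the centroid depth is h_c = 126/(9.81 × 2.5984) = 4.94306 m.
The centroid lies 4.48/2 = 2.24 m below the top edge, so the top edge sits at h_top = 4.94306 − 2.24 = 2.70306 m below the surface.

d_top ≈ 2.70 m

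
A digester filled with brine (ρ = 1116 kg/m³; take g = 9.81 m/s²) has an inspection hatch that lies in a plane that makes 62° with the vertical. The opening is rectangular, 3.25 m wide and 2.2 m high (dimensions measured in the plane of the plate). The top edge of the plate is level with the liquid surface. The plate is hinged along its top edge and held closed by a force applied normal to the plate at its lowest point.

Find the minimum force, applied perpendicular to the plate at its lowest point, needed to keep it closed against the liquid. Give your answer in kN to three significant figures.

γ = ρg = 1116 × 9.81 / 1000 = 10.94796 kN/m³.
The plate makes 62° with the vertical, i.e. θ = 90° − 62° = 28° to the horizontal. Measuring y along the incline from the free-surface line, vertical depth h = y·sinθ with sinθ = 0.469472.
The centroid lies 2.2/2 = 1.1 m below the top edge, so y_c = 1.1 m and h_c = 1.1 × 0.469472 = 0.516419 m.
A = 3.25 × 2.2 = 7.15 m².
Resultant F = γ·h_c·A = 10.94796 × 0.516419 × 7.15 = 40.4242 kN.
I_c = b·h³/12 = 3.25 × 2.2³/12 = 2.88383 m⁴.
Centre of pressure: y_p = y_c + I_c/(y_c·A) = 1.1 + 2.88383/(1.1 × 7.15) = 1.1 + 0.366666 = 1.46667 m along the plane.
The resultant acts 1.1 + 0.366666 = 1.46667 m (along the plate) below the hinge at the top edge, so the moment about the hinge is M = F × 1.46667 = 40.4242 × 1.46667 = 59.289 kN·m.
A normal force at the bottom, 2.2 m from the hinge, must supply this moment: P = 59.289/2.2 = 26.9495 kN.

P ≈ 26.9 kN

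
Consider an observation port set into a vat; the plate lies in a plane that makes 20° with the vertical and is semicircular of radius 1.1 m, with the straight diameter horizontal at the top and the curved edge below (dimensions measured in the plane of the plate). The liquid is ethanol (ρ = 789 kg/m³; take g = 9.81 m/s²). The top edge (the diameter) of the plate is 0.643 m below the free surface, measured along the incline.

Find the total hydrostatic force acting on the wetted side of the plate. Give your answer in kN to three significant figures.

F ≈ 15.3 kN

γ = ρg = 789 × 9.81 / 1000 = 7.74009 kN/m³.
The plate makes 20° with the vertical, i.e. θ = 90° − 20° = 70° to the horizontal. Measuring y along the incline from the free-surface line, vertical depth h = y·sinθ with sinθ = 0.939693.
The centroid of a semicircle lies 4r/(3π) = 0.466854 m from the diameter, here below the top edge, so y_c = 0.643 + 0.466854 = 1.10985 m and h_c = 1.10985 × 0.939693 = 1.04292 m.
A = πr²/2 = π × 1.1²/2 = 1.90066 m².
Resultant F = γ·h_c·A = 7.74009 × 1.04292 × 1.90066 = 15.3427 kN.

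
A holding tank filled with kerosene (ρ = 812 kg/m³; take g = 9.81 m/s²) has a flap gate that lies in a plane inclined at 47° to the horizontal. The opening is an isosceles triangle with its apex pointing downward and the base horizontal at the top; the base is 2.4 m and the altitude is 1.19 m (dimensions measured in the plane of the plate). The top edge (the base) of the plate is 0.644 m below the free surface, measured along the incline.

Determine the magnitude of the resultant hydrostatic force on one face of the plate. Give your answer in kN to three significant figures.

F ≈ 8.66 kN

γ = ρg = 812 × 9.81 / 1000 = 7.96572 kN/m³.
Let θ = 47° be the plate's angle to the horizontal; measure y along the incline from where the plane meets the free surface. Vertical depth h = y·sinθ with sinθ = 0.731354.
With the apex down, the centroid sits h/3 = 1.19/3 = 0.396667 m below the base (the top edge), so y_c = 0.644 + 0.396667 = 1.04067 m and h_c = 1.04067 × 0.731354 = 0.761098 m.
A = ½ × 2.4 × 1.19 = 1.428 m².
Resultant F = γ·h_c·A = 7.96572 × 0.761098 × 1.428 = 8.65753 kN.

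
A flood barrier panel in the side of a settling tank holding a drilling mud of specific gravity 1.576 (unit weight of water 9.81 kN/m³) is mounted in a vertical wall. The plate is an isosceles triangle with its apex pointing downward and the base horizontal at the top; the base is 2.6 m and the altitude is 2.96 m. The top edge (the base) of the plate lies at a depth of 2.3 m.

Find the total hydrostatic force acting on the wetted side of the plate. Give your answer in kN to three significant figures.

γ = 1.576 × 9.81 = 15.46056 kN/m³.
With the apex down, the centroid sits h/3 = 2.96/3 = 0.986667 m below the base (the top edge), so the centroid depth is h_c = 2.3 + 0.986667 = 3.28667 m.
A = ½ × 2.6 × 2.96 = 3.848 m².
Resultant F = γ·h_c·A = 15.46056 × 3.28667 × 3.848 = 195.531 kN.

F ≈ 196 kN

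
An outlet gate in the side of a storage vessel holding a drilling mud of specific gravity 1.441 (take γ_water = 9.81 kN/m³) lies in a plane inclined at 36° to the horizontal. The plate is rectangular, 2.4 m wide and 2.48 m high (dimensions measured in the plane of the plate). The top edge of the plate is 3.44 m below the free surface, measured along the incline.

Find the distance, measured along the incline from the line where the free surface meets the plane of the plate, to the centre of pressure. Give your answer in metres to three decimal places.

γ = 1.441 × 9.81 = 14.13621 kN/m³.
Let θ = 36° be the plate's angle to the horizontal; measure y along the incline from where the plane meets the free surface. Vertical depth h = y·sinθ with sinθ = 0.587785.
The centroid lies 2.48/2 = 1.24 m below the top edge, so y_c = 3.44 + 1.24 = 4.68 m and h_c = 4.68 × 0.587785 = 2.75083 m.
A = 2.4 × 2.48 = 5.952 m².
Resultant F = γ·h_c·A = 14.13621 × 2.75083 × 5.952 = 231.451 kN.
I_c = b·h³/12 = 2.4 × 2.48³/12 = 3.0506 m⁴.
Centre of pressure: y_p = y_c + I_c/(y_c·A) = 4.68 + 3.0506/(4.68 × 5.952) = 4.68 + 0.109516 = 4.78952 m along the plane.

y_p = 4.790 m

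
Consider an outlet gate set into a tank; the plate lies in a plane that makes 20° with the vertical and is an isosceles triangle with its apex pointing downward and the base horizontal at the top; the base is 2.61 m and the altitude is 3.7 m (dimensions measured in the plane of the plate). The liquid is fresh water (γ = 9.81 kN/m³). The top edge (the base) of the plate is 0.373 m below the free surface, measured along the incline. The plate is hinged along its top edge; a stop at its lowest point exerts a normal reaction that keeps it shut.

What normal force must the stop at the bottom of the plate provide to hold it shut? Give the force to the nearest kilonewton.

P ≈ 33 kN

γ = 9.81 kN/m³.
The plate makes 20° with the vertical, i.e. θ = 90° − 20° = 70° to the horizontal. Measuring y along the incline from the free-surface line, vertical depth h = y·sinθ with sinθ = 0.939693.
With the apex down, the centroid sits h/3 = 3.7/3 = 1.23333 m below the base (the top edge), so y_c = 0.373 + 1.23333 = 1.60633 m and h_c = 1.60633 × 0.939693 = 1.50946 m.
A = ½ × 2.61 × 3.7 = 4.8285 m².
Resultant F = γ·h_c·A = 9.81 × 1.50946 × 4.8285 = 71.4995 kN.
I_c = b·h³/36 = 2.61 × 3.7³/36 = 3.67234 m⁴.
Centre of pressure: y_p = y_c + I_c/(y_c·A) = 1.60633 + 3.67234/(1.60633 × 4.8285) = 1.60633 + 0.473474 = 2.0798 m along the plane.
The resultant acts 1.23333 + 0.473474 = 1.7068 m (along the plate) below the hinge at the top edge, so the moment about the hinge is M = F × 1.7068 = 71.4995 × 1.7068 = 122.035 kN·m.
A normal force at the bottom, 3.7 m from the hinge, must supply this moment: P = 122.035/3.7 = 32.9824 kN.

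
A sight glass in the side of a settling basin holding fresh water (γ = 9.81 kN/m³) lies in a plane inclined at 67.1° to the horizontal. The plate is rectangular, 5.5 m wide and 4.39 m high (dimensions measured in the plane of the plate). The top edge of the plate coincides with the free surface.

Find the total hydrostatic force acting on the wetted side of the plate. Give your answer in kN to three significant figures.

γ = 9.81 kN/m³.
Let θ = 67.1° be the plate's angle to the horizontal; measure y along the incline from where the plane meets the free surface. Vertical depth h = y·sinθ with sinθ = 0.921185.
The centroid lies 4.39/2 = 2.195 m below the top edge, so y_c = 2.195 m and h_c = 2.195 × 0.921185 = 2.022 m.
A = 5.5 × 4.39 = 24.145 m².
Resultant F = γ·h_c·A = 9.81 × 2.022 × 24.145 = 478.936 kN.

F ≈ 479 kN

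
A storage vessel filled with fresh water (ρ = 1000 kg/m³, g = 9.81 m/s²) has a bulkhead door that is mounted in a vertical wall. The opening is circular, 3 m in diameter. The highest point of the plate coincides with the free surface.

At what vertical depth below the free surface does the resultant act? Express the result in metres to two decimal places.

h_p = 1.88 m

γ = ρg = 1000 × 9.81 = 9810 N/m³ = 9.81 kN/m³.
The centroid is at the centre, 1.5 m below the top of the plate, so the centroid depth is h_c = 1.5 m.
A = π(1.5)² = 7.06858 m².
Resultant F = γ·h_c·A = 9.81 × 1.5 × 7.06858 = 104.014 kN.
I_c = πr⁴/4 = π × 1.5⁴/4 = 3.97608 m⁴.
Centre of pressure: y_p = y_c + I_c/(y_c·A) = 1.5 + 3.97608/(1.5 × 7.06858) = 1.5 + 0.375 = 1.875 m along the plane.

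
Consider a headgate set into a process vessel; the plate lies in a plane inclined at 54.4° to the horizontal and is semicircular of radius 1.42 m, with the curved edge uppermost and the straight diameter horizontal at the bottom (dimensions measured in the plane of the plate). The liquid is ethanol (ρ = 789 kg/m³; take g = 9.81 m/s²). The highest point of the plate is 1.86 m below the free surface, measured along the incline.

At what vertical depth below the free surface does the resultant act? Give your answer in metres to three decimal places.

γ = ρg = 789 × 9.81 / 1000 = 7.74009 kN/m³.
Let θ = 54.4° be the plate's angle to the horizontal; measure y along the incline from where the plane meets the free surface. Vertical depth h = y·sinθ with sinθ = 0.813101.
The centroid lies 4r/(3π) = 0.602667 m above the diameter, so r − 4r/(3π) = 1.42 − 0.602667 = 0.817333 m below the topmost point, so y_c = 1.86 + 0.817333 = 2.67733 m and h_c = 2.67733 × 0.813101 = 2.17694 m.
A = πr²/2 = π × 1.42²/2 = 3.16735 m².
Resultant F = γ·h_c·A = 7.74009 × 2.17694 × 3.16735 = 53.3689 kN.
I_c = (π/8 − 8/(9π))·r⁴ = 0.109757 × 1.42⁴ = 0.446258 m⁴.
Centre of pressure: y_p = y_c + I_c/(y_c·A) = 2.67733 + 0.446258/(2.67733 × 3.16735) = 2.67733 + 0.0526245 = 2.72995 m along the plane.
Vertically, h_p = y_p·sinθ = 2.72995 × 0.813101 = 2.21973 m.

h_p = 2.220 m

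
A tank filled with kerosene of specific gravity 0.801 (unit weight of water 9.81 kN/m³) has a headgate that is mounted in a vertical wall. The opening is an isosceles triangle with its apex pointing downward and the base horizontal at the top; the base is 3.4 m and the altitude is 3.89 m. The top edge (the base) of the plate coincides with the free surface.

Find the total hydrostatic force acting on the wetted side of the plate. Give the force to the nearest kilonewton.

γ = 0.801 × 9.81 = 7.85781 kN/m³.
With the apex down, the centroid sits h/3 = 3.89/3 = 1.29667 m below the base (the top edge), so the centroid depth is h_c = 1.29667 m.
A = ½ × 3.4 × 3.89 = 6.613 m².
Resultant F = γ·h_c·A = 7.85781 × 1.29667 × 6.613 = 67.3798 kN.

F ≈ 67 kN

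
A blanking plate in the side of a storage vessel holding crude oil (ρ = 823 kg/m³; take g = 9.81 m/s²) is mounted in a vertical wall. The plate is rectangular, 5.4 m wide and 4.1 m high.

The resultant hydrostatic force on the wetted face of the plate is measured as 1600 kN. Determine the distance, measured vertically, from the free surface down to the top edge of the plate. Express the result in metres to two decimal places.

d_top ≈ 6.90 m

γ = ρg = 823 × 9.81 / 1000 = 8.07363 kN/m³.
A = 5.4 × 4.1 = 22.14 m².
From F = γ·h_c·A, the centroid depth is h_c = 1600/(8.07363 × 22.14) = 8.95104 m.
The centroid lies 4.1/2 = 2.05 m below the top edge, so the top edge sits at h_top = 8.95104 − 2.05 = 6.90104 m below the surface.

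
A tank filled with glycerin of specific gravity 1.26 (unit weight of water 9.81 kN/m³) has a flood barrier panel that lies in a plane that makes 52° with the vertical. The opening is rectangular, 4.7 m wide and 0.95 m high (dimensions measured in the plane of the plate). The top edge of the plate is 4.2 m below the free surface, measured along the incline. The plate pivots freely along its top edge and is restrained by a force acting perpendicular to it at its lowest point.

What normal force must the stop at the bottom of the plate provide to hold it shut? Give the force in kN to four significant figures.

P ≈ 82.11 kN

γ = 1.26 × 9.81 = 12.3606 kN/m³.
The plate makes 52° with the vertical, i.e. θ = 90° − 52° = 38° to the horizontal. Measuring y along the incline from the free-surface line, vertical depth h = y·sinθ with sinθ = 0.615661.
The centroid lies 0.95/2 = 0.475 m below the top edge, so y_c = 4.2 + 0.475 = 4.675 m and h_c = 4.675 × 0.615661 = 2.87822 m.
A = 4.7 × 0.95 = 4.465 m².
Resultant F = γ·h_c·A = 12.3606 × 2.87822 × 4.465 = 158.849 kN.
I_c = b·h³/12 = 4.7 × 0.95³/12 = 0.335805 m⁴.
Centre of pressure: y_p = y_c + I_c/(y_c·A) = 4.675 + 0.335805/(4.675 × 4.465) = 4.675 + 0.0160873 = 4.69109 m along the plane.
The resultant acts 0.475 + 0.0160873 = 0.491087 m (along the plate) below the hinge at the top edge, so the moment about the hinge is M = F × 0.491087 = 158.849 × 0.491087 = 78.0087 kN·m.
A normal force at the bottom, 0.95 m from the hinge, must supply this moment: P = 78.0087/0.95 = 82.1144 kN.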